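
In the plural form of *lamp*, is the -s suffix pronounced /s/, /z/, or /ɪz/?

/s/

The stem *lamp* ends in a voiceless non-sibilant consonant.
The plural suffix surfaces as /ɪz/ after sibilants, /s/ after other voiceless consonants, and /z/ after other voiced sounds.
So the plural -s on *lamp* is pronounced /s/.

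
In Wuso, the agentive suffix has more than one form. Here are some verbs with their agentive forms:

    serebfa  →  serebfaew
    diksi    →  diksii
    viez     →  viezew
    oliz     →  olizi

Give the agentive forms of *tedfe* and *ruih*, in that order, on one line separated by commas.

tedfeew, ruihi

The pattern is height harmony: -i when the last vowel of the stem is a high vowel (*diksi*, *oliz*); -ew when the last vowel of the stem is a non-high vowel (*serebfa*, *viez*).
Since the last vowel of *tedfe* is /e/ (a non-high vowel), it takes -ew, giving *tedfeew*.
*ruih* — last vowel /i/ (a high vowel) → -i → *ruihi*.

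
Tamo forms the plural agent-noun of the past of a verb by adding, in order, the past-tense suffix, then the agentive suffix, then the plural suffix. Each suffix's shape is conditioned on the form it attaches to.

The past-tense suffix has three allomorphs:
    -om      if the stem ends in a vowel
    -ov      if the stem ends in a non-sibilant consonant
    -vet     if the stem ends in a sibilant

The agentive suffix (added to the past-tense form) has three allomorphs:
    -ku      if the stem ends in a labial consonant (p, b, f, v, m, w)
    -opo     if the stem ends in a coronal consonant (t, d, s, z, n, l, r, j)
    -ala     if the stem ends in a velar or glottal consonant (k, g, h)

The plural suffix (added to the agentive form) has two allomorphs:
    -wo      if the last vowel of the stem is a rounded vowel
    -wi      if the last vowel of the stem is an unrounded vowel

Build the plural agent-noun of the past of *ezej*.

The final sound of *ezej* is /j/, which is a non-sibilant consonant, so the past-tense suffix is -ov, giving *ezejov*.
The final consonant of the past-tense form *ezejov* is /v/, which is labial, so the agentive suffix is -ku, giving *ezejovku*.
Since the last vowel of the agentive form *ezejovku* is /u/ (a rounded vowel), it takes -wo, giving *ezejovkuwo*.

ezejovkuwo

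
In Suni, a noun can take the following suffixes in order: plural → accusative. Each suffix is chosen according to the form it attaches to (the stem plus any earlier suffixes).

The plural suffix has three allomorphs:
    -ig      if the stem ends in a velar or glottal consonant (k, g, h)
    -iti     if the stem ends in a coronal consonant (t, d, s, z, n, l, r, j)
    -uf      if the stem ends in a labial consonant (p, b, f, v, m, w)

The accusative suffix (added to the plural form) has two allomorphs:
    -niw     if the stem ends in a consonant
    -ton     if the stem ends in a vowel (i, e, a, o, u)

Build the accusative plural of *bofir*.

bofirititon

*bofir* — final consonant /r/ (coronal) → -iti → *bofiriti*.
The plural form *bofiriti* — final sound /i/ (a vowel) → -ton → *bofirititon*.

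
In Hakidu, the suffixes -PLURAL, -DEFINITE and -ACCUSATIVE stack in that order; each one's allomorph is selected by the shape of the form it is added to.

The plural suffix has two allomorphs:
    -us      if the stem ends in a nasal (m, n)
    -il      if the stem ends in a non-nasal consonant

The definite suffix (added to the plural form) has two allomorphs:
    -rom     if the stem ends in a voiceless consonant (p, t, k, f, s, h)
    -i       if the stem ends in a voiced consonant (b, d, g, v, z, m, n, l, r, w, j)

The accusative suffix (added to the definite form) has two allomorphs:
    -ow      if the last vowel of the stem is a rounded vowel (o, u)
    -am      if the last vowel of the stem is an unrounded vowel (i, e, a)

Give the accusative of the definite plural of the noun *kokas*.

The final consonant of *kokas* is /s/, which is non-nasal, so the plural suffix is -il, giving *kokasil*.
The plural form *kokasil*: final consonant = /l/, voiced → -i → *kokasili*.
The definite form *kokasili*: last vowel = /i/, an unrounded vowel → -am → *kokasiliam*.

kokasiliam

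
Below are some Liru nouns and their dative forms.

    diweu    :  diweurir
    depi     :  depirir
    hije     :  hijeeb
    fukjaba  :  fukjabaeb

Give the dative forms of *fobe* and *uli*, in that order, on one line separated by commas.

The suffix is conditioned by the last vowel: -rir when the last vowel of the stem is a high vowel (*diweu*, *depi*); -eb when the last vowel of the stem is a non-high vowel (*hije*, *fukjaba*).
*fobe* — last vowel /e/ (a non-high vowel) → -eb → *fobeeb*.
*uli*: last vowel = /i/, a high vowel → -rir → *ulirir*.

fobeeb, ulirir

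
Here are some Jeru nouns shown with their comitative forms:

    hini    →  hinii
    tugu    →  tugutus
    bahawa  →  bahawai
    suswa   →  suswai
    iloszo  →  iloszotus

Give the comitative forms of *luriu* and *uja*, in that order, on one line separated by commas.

luriutus, ujai

The suffix is conditioned by the last vowel: -tus when the last vowel of the stem is a rounded vowel (*tugu*, *iloszo*); -i when the last vowel of the stem is an unrounded vowel (*hini*, *bahawa*, *suswa*).
*luriu*: last vowel = /u/, a rounded vowel → -tus → *luriutus*.
*uja*: last vowel = /a/, an unrounded vowel → -i → *ujai*.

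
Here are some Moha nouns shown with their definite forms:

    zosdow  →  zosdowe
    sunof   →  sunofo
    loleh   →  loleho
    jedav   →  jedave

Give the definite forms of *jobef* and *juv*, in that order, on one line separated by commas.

The pattern is voicing of the final consonant: -o when the stem ends in a voiceless consonant (*sunof*, *loleh*); -e when the stem ends in a voiced consonant (*zosdow*, *jedav*).
*jobef*: final consonant = /f/, voiceless → -o → *jobefo*.
*juv*: final consonant = /v/, voiced → -e → *juve*.

jobefo, juve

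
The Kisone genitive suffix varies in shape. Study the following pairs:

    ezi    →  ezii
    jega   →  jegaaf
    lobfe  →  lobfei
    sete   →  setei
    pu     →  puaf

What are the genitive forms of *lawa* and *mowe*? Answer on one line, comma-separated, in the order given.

lawaaf, mowei

The alternation tracks the last vowel of the stem — -i when the last vowel of the stem is a front vowel (*ezi*, *lobfe*, *sete*); -af when the last vowel of the stem is a back vowel (*jega*, *pu*).
Since the last vowel of *lawa* is /a/ (a back vowel), it takes -af, giving *lawaaf*.
*mowe*: last vowel = /e/, a front vowel → -i → *mowei*.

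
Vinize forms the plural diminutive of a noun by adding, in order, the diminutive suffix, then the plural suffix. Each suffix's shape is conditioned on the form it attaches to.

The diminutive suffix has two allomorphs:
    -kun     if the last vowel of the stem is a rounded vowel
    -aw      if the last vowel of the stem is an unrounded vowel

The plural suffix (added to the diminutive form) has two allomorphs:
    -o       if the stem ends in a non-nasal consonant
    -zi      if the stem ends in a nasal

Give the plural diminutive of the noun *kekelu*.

The last vowel of *kekelu* is /u/, which is a rounded vowel, so the diminutive suffix is -kun, giving *kekelukun*.
The diminutive form *kekelukun* — final consonant /n/ (a nasal) → -zi → *kekelukunzi*.

kekelukunzi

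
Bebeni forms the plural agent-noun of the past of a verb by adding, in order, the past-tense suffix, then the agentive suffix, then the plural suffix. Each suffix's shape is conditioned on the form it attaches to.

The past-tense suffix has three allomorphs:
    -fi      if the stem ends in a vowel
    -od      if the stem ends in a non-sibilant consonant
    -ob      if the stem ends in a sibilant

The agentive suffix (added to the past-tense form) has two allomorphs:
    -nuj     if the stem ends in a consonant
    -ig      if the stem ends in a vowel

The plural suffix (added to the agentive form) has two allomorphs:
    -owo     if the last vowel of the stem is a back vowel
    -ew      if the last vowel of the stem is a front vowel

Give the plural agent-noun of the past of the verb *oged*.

ogedodnujowo

The final sound of *oged* is /d/, which is a non-sibilant consonant, so the past-tense suffix is -od, giving *ogedod*.
Since the final sound of the past-tense form *ogedod* is /d/ (a consonant), it takes -nuj, giving *ogedodnuj*.
The agentive form *ogedodnuj* — last vowel /u/ (a back vowel) → -owo → *ogedodnujowo*.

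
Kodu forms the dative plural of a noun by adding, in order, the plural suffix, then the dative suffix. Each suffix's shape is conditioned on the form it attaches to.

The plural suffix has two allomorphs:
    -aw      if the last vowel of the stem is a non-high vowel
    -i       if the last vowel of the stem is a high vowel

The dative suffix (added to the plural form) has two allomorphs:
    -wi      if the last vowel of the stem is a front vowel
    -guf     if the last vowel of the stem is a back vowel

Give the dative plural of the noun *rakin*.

rakiniwi

*rakin* — last vowel /i/ (a high vowel) → -i → *rakini*.
The plural form *rakini* — last vowel /i/ (a front vowel) → -wi → *rakiniwi*.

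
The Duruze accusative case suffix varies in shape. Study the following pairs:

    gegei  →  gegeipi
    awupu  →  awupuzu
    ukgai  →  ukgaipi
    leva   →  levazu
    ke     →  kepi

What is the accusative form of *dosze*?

The pattern is front/back vowel harmony: -pi when the last vowel of the stem is a front vowel (*gegei*, *ukgai*, *ke*); -zu when the last vowel of the stem is a back vowel (*awupu*, *leva*).
Since the last vowel of *dosze* is /e/ (a front vowel), it takes -pi, giving *doszepi*.

doszepi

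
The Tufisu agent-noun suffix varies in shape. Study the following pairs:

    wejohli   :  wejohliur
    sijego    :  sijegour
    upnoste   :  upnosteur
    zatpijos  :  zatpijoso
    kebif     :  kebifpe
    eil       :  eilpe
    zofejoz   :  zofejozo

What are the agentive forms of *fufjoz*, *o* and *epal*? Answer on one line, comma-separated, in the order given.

The alternation tracks the final sound of the stem — -o when the stem ends in a sibilant (*zatpijos*, *zofejoz*); -pe when the stem ends in a non-sibilant consonant (*kebif*, *eil*); -ur when the stem ends in a vowel (*wejohli*, *sijego*, *upnoste*).
Since the final sound of *fufjoz* is /z/ (a sibilant), it takes -o, giving *fufjozo*.
The final sound of *o* is /o/, which is a vowel, so the suffix is -ur, giving *our*.
*epal*: final sound = /l/, a non-sibilant consonant → -pe → *epalpe*.

fufjozo, our, epalpe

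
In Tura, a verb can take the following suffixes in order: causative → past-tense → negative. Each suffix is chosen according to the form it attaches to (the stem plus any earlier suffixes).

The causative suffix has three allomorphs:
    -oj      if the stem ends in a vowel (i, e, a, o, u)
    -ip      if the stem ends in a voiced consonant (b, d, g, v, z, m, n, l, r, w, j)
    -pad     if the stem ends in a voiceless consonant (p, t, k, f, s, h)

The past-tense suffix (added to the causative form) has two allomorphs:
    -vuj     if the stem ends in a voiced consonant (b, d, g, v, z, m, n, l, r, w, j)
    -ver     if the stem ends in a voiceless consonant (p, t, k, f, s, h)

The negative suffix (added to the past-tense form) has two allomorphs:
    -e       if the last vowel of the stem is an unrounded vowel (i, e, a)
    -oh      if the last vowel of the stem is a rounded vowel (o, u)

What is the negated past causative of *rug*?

*rug*: final sound = /g/, a voiced consonant → -ip → *rugip*.
Since the final consonant of the causative form *rugip* is /p/ (voiceless), it takes -ver, giving *rugipver*.
The past-tense form *rugipver* — last vowel /e/ (an unrounded vowel) → -e → *rugipvere*.

rugipvere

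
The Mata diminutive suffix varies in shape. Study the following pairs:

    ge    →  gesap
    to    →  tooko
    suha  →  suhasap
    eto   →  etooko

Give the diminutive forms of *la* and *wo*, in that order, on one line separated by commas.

lasap, wooko

The pattern is rounding harmony: -oko when the last vowel of the stem is a rounded vowel (*to*, *eto*); -sap when the last vowel of the stem is an unrounded vowel (*ge*, *suha*).
The last vowel of *la* is /a/, which is an unrounded vowel, so the suffix is -sap, giving *lasap*.
Since the last vowel of *wo* is /o/ (a rounded vowel), it takes -oko, giving *wooko*.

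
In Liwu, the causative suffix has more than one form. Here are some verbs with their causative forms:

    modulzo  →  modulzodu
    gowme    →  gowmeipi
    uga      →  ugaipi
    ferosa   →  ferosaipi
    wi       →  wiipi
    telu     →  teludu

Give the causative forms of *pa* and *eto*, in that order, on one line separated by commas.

Looking at the last vowel of each stem: -du when the last vowel of the stem is a rounded vowel (*modulzo*, *telu*); -ipi when the last vowel of the stem is an unrounded vowel (*gowme*, *uga*, *ferosa*, *wi*).
*pa* — last vowel /a/ (an unrounded vowel) → -ipi → *paipi*.
The last vowel of *eto* is /o/, which is a rounded vowel, so the suffix is -du, giving *etodu*.

paipi, etodu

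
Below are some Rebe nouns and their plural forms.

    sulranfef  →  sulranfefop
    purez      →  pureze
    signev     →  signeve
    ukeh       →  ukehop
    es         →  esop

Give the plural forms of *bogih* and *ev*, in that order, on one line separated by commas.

The pattern is voicing of the final consonant: -op when the stem ends in a voiceless consonant (*sulranfef*, *ukeh*, *es*); -e when the stem ends in a voiced consonant (*purez*, *signev*).
*bogih* — final consonant /h/ (voiceless) → -op → *bogihop*.
*ev*: final consonant = /v/, voiced → -e → *eve*.

bogihop, eve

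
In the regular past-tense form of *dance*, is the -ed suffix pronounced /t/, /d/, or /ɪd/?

The stem *dance* ends in a voiceless consonant other than /t/.
The -ed suffix is realized as /ɪd/ after /t, d/; as /t/ after other voiceless consonants; and as /d/ after other voiced sounds.
So -ed on *dance* is pronounced /t/.

/t/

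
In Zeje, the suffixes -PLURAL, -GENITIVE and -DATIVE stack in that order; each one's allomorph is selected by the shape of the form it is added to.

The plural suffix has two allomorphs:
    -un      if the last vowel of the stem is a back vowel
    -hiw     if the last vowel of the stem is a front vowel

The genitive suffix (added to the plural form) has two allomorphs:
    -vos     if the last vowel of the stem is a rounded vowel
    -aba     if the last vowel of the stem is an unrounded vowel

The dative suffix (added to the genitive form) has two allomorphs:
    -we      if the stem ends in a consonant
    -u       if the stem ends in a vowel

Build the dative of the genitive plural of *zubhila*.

zubhilaunvoswe

The last vowel of *zubhila* is /a/, which is a back vowel, so the plural suffix is -un, giving *zubhilaun*.
The last vowel of the plural form *zubhilaun* is /u/, which is a rounded vowel, so the genitive suffix is -vos, giving *zubhilaunvos*.
The genitive form *zubhilaunvos*: final sound = /s/, a consonant → -we → *zubhilaunvoswe*.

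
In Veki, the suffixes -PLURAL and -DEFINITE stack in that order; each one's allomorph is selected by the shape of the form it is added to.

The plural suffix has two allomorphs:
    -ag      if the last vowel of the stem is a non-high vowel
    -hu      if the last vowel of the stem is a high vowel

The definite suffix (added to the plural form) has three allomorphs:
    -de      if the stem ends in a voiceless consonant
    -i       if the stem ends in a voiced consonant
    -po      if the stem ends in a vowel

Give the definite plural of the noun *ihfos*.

*ihfos* — last vowel /o/ (a non-high vowel) → -ag → *ihfosag*.
The final sound of the plural form *ihfosag* is /g/, which is a voiced consonant, so the definite suffix is -i, giving *ihfosagi*.

ihfosagi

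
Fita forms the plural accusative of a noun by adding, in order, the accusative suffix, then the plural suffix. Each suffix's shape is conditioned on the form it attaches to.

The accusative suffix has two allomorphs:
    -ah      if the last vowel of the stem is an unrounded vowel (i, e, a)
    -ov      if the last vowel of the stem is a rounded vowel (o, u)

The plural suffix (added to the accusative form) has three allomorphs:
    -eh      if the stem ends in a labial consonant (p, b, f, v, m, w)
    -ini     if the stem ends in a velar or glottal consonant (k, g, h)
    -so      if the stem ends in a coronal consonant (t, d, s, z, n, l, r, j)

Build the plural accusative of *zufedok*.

The last vowel of *zufedok* is /o/, which is a rounded vowel, so the accusative suffix is -ov, giving *zufedokov*.
The accusative form *zufedokov* — final consonant /v/ (labial) → -eh → *zufedokoveh*.

zufedokoveh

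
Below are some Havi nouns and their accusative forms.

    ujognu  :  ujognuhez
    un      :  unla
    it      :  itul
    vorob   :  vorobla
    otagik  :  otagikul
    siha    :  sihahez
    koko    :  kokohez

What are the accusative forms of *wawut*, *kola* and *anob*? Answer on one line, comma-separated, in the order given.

wawutul, kolahez, anobla

The alternation tracks the final sound of the stem — -ul when the stem ends in a voiceless consonant (*it*, *otagik*); -la when the stem ends in a voiced consonant (*un*, *vorob*); -hez when the stem ends in a vowel (*ujognu*, *siha*, *koko*).
*wawut* — final sound /t/ (a voiceless consonant) → -ul → *wawutul*.
Since the final sound of *kola* is /a/ (a vowel), it takes -hez, giving *kolahez*.
*anob* — final sound /b/ (a voiced consonant) → -la → *anobla*.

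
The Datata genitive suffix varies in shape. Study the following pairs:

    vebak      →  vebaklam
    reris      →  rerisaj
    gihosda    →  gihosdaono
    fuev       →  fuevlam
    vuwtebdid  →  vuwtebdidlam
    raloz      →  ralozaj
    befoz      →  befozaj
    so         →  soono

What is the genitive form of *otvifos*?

The alternation tracks the final sound of the stem — -aj when the stem ends in a sibilant (*reris*, *raloz*, *befoz*); -lam when the stem ends in a non-sibilant consonant (*vebak*, *fuev*, *vuwtebdid*); -ono when the stem ends in a vowel (*gihosda*, *so*).
The final sound of *otvifos* is /s/, which is a sibilant, so the suffix is -aj, giving *otvifosaj*.

otvifosaj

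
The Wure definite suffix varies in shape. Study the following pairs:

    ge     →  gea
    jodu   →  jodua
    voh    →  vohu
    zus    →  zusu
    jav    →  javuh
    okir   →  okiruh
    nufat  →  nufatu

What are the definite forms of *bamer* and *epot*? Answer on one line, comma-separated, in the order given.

bameruh, epotu

The suffix is conditioned by the final sound: -u when the stem ends in a voiceless consonant (*voh*, *zus*, *nufat*); -uh when the stem ends in a voiced consonant (*jav*, *okir*); -a when the stem ends in a vowel (*ge*, *jodu*).
*bamer*: final sound = /r/, a voiced consonant → -uh → *bameruh*.
*epot*: final sound = /t/, a voiceless consonant → -u → *epotu*.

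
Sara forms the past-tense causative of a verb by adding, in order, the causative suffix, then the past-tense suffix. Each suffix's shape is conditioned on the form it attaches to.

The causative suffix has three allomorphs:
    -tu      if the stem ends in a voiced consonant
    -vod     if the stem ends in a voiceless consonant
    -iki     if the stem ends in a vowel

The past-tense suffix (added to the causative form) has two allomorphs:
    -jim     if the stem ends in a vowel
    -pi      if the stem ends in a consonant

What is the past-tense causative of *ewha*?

Since the final sound of *ewha* is /a/ (a vowel), it takes -iki, giving *ewhaiki*.
Since the final sound of the causative form *ewhaiki* is /i/ (a vowel), it takes -jim, giving *ewhaikijim*.

ewhaikijim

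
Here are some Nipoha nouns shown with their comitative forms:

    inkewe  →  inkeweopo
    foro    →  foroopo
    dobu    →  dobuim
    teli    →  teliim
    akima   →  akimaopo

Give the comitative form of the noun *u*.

uim

The suffix is conditioned by the last vowel: -im when the last vowel of the stem is a high vowel (*dobu*, *teli*); -opo when the last vowel of the stem is a non-high vowel (*inkewe*, *foro*, *akima*).
*u* — last vowel /u/ (a high vowel) → -im → *uim*.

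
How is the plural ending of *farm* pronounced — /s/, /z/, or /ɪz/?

The stem *farm* ends in a voiced non-sibilant sound.
The plural suffix surfaces as /ɪz/ after sibilants, /s/ after other voiceless consonants, and /z/ after other voiced sounds.
So the plural -s on *farm* is pronounced /z/.

/z/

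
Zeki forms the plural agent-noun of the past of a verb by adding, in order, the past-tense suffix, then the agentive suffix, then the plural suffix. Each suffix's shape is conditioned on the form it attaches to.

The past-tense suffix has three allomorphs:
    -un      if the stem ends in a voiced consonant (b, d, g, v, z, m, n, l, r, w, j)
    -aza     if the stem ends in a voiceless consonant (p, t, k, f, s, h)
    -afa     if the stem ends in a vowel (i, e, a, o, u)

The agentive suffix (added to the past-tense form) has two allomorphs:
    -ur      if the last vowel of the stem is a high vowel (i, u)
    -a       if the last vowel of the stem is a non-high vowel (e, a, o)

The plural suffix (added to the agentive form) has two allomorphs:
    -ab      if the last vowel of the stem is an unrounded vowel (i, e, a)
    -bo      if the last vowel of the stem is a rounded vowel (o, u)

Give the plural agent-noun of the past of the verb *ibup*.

*ibup* — final sound /p/ (a voiceless consonant) → -aza → *ibupaza*.
Since the last vowel of the past-tense form *ibupaza* is /a/ (a non-high vowel), it takes -a, giving *ibupazaa*.
The last vowel of the agentive form *ibupazaa* is /a/, which is an unrounded vowel, so the plural suffix is -ab, giving *ibupazaaab*.

ibupazaaab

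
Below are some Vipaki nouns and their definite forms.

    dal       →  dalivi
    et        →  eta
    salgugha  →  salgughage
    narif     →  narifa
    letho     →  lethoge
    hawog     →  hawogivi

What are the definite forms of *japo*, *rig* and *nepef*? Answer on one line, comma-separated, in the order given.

japoge, rigivi, nepefa

The alternation tracks the final sound of the stem — -a when the stem ends in a voiceless consonant (*et*, *narif*); -ivi when the stem ends in a voiced consonant (*dal*, *hawog*); -ge when the stem ends in a vowel (*salgugha*, *letho*).
The final sound of *japo* is /o/, which is a vowel, so the suffix is -ge, giving *japoge*.
*rig*: final sound = /g/, a voiced consonant → -ivi → *rigivi*.
*nepef*: final sound = /f/, a voiceless consonant → -a → *nepefa*.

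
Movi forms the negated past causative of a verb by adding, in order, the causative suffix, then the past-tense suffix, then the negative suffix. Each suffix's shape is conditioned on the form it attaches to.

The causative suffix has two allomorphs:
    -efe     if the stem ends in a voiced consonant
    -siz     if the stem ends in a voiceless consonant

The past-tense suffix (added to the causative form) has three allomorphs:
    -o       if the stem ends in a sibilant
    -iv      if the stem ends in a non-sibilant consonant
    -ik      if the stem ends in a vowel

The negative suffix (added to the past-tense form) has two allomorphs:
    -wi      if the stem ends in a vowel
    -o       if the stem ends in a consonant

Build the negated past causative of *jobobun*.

jobobunefeiko

*jobobun* — final consonant /n/ (voiced) → -efe → *jobobunefe*.
Since the final sound of the causative form *jobobunefe* is /e/ (a vowel), it takes -ik, giving *jobobunefeik*.
Since the final sound of the past-tense form *jobobunefeik* is /k/ (a consonant), it takes -o, giving *jobobunefeiko*.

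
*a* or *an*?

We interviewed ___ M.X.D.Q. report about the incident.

The indefinite article is chosen by the initial *sound* of the following word, not its spelling.
The initialism *M.X.D.Q.* is read letter by letter; the first letter, M, is pronounced /ɛm/, which begins with a vowel sound.
So the article is *an*: We interviewed an M.X.D.Q. report about the incident.

an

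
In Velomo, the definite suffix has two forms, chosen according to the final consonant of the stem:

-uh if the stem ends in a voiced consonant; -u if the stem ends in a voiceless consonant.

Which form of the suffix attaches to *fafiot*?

-u

Since the final consonant of *fafiot* is /t/ (voiceless), it takes -u.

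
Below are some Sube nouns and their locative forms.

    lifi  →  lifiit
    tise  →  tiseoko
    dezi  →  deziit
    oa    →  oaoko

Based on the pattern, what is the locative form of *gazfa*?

gazfaoko

The suffix is conditioned by the last vowel: -it when the last vowel of the stem is a high vowel (*lifi*, *dezi*); -oko when the last vowel of the stem is a non-high vowel (*tise*, *oa*).
The last vowel of *gazfa* is /a/, which is a non-high vowel, so the suffix is -oko, giving *gazfaoko*.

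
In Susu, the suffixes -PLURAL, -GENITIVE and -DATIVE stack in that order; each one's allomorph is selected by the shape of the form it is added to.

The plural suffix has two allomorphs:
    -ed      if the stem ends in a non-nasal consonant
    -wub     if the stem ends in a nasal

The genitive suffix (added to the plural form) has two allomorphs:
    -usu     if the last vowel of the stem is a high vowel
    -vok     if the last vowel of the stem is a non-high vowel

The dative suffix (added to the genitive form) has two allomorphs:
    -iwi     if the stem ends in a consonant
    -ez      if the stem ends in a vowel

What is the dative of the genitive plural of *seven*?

*seven* — final consonant /n/ (a nasal) → -wub → *sevenwub*.
Since the last vowel of the plural form *sevenwub* is /u/ (a high vowel), it takes -usu, giving *sevenwubusu*.
Since the final sound of the genitive form *sevenwubusu* is /u/ (a vowel), it takes -ez, giving *sevenwubusuez*.

sevenwubusuez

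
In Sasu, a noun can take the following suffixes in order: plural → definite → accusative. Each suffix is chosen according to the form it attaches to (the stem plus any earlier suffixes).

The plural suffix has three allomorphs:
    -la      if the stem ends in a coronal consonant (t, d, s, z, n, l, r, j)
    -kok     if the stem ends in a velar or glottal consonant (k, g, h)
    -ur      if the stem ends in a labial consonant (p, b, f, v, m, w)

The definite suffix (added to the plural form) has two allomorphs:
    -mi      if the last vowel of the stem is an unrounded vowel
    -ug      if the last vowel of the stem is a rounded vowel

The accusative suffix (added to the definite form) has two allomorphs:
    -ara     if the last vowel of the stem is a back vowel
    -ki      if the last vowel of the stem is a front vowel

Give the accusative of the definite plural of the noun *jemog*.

*jemog* — final consonant /g/ (velar/glottal) → -kok → *jemogkok*.
The plural form *jemogkok* — last vowel /o/ (a rounded vowel) → -ug → *jemogkokug*.
Since the last vowel of the definite form *jemogkokug* is /u/ (a back vowel), it takes -ara, giving *jemogkokugara*.

jemogkokugara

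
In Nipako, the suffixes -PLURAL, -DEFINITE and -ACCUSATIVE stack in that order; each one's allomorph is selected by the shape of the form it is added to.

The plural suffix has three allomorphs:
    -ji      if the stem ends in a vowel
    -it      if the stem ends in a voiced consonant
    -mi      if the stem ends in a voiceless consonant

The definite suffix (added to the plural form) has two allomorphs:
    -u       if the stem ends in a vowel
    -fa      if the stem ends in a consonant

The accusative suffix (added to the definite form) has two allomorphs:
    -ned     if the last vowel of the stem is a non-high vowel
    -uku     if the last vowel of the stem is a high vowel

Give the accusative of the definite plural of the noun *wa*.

Since the final sound of *wa* is /a/ (a vowel), it takes -ji, giving *waji*.
The plural form *waji*: final sound = /i/, a vowel → -u → *wajiu*.
The definite form *wajiu*: last vowel = /u/, a high vowel → -uku → *wajiuuku*.

wajiuuku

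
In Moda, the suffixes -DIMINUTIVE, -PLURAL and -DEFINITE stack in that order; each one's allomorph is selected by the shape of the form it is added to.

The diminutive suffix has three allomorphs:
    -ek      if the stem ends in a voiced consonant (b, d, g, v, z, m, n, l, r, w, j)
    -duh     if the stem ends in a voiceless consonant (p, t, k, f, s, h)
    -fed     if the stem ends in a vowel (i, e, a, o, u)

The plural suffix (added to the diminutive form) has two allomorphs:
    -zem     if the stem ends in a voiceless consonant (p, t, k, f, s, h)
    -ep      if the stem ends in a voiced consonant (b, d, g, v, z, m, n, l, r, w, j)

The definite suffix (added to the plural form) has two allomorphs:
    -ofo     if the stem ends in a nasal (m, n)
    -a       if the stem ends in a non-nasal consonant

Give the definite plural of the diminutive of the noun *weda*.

*weda*: final sound = /a/, a vowel → -fed → *wedafed*.
The diminutive form *wedafed* — final consonant /d/ (voiced) → -ep → *wedafedep*.
Since the final consonant of the plural form *wedafedep* is /p/ (non-nasal), it takes -a, giving *wedafedepa*.

wedafedepa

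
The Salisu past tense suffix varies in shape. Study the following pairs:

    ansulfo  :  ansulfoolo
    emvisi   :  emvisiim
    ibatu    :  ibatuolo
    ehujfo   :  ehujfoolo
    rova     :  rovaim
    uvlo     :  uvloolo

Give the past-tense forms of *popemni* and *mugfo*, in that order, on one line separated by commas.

popemniim, mugfoolo

The suffix is conditioned by the last vowel: -olo when the last vowel of the stem is a rounded vowel (*ansulfo*, *ibatu*, *ehujfo*, *uvlo*); -im when the last vowel of the stem is an unrounded vowel (*emvisi*, *rova*).
*popemni* — last vowel /i/ (an unrounded vowel) → -im → *popemniim*.
Since the last vowel of *mugfo* is /o/ (a rounded vowel), it takes -olo, giving *mugfoolo*.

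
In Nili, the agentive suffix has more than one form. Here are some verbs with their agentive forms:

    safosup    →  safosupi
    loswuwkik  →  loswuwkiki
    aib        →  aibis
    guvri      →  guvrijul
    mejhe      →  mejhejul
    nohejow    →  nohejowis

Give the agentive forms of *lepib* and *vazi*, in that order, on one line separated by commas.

lepibis, vazijul

The suffix is conditioned by the final sound: -i when the stem ends in a voiceless consonant (*safosup*, *loswuwkik*); -is when the stem ends in a voiced consonant (*aib*, *nohejow*); -jul when the stem ends in a vowel (*guvri*, *mejhe*).
*lepib*: final sound = /b/, a voiced consonant → -is → *lepibis*.
*vazi*: final sound = /i/, a vowel → -jul → *vazijul*.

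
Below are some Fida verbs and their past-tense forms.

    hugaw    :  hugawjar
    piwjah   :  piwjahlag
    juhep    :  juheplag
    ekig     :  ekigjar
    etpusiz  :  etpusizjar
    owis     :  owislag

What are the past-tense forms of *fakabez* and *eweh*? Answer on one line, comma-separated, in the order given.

fakabezjar, ewehlag

The suffix is conditioned by the final consonant: -lag when the stem ends in a voiceless consonant (*piwjah*, *juhep*, *owis*); -jar when the stem ends in a voiced consonant (*hugaw*, *ekig*, *etpusiz*).
Since the final consonant of *fakabez* is /z/ (voiced), it takes -jar, giving *fakabezjar*.
The final consonant of *eweh* is /h/, which is voiceless, so the suffix is -lag, giving *ewehlag*.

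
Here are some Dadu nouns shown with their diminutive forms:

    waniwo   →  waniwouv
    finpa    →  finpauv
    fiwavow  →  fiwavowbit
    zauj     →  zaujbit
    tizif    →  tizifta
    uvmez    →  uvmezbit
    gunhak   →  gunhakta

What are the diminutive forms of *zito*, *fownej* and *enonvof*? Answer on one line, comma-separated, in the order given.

The suffix is conditioned by the final sound: -ta when the stem ends in a voiceless consonant (*tizif*, *gunhak*); -bit when the stem ends in a voiced consonant (*fiwavow*, *zauj*, *uvmez*); -uv when the stem ends in a vowel (*waniwo*, *finpa*).
Since the final sound of *zito* is /o/ (a vowel), it takes -uv, giving *zitouv*.
The final sound of *fownej* is /j/, which is a voiced consonant, so the suffix is -bit, giving *fownejbit*.
The final sound of *enonvof* is /f/, which is a voiceless consonant, so the suffix is -ta, giving *enonvofta*.

zitouv, fownejbit, enonvofta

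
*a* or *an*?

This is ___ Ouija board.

The indefinite article is chosen by the initial *sound* of the following word, not its spelling.
*Ouija* begins with the sound /wiː/ (pronounced /ˈwiːdʒə/) — a consonant sound.
So the article is *a*: This is a Ouija board.

a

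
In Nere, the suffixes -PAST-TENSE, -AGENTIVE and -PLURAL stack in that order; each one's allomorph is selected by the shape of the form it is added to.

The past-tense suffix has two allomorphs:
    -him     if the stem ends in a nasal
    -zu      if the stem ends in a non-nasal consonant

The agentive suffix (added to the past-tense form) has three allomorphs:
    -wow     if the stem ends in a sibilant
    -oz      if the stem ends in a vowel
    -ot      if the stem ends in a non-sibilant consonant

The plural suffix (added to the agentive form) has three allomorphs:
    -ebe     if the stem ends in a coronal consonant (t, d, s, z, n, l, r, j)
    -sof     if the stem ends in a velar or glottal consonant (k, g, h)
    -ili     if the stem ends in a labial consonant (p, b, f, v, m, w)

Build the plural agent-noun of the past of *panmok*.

*panmok* — final consonant /k/ (non-nasal) → -zu → *panmokzu*.
The past-tense form *panmokzu*: final sound = /u/, a vowel → -oz → *panmokzuoz*.
The final consonant of the agentive form *panmokzuoz* is /z/, which is coronal, so the plural suffix is -ebe, giving *panmokzuozebe*.

panmokzuozebe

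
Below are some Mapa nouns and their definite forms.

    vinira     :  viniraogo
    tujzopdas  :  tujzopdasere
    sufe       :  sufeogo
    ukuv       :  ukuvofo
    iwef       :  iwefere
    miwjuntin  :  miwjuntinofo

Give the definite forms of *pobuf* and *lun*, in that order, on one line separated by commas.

The alternation tracks the final sound of the stem — -ere when the stem ends in a voiceless consonant (*tujzopdas*, *iwef*); -ofo when the stem ends in a voiced consonant (*ukuv*, *miwjuntin*); -ogo when the stem ends in a vowel (*vinira*, *sufe*).
*pobuf* — final sound /f/ (a voiceless consonant) → -ere → *pobufere*.
Since the final sound of *lun* is /n/ (a voiced consonant), it takes -ofo, giving *lunofo*.

pobufere, lunofo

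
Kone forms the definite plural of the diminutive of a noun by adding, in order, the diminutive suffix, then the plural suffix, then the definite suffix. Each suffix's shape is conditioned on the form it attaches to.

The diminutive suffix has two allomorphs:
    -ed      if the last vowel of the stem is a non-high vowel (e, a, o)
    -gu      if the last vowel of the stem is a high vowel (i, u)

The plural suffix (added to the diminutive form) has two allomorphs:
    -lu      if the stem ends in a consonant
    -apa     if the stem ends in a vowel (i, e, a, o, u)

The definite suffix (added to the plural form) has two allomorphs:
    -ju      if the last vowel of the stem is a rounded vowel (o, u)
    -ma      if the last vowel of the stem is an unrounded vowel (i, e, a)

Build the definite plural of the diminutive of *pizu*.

*pizu* — last vowel /u/ (a high vowel) → -gu → *pizugu*.
The final sound of the diminutive form *pizugu* is /u/, which is a vowel, so the plural suffix is -apa, giving *pizuguapa*.
Since the last vowel of the plural form *pizuguapa* is /a/ (an unrounded vowel), it takes -ma, giving *pizuguapama*.

pizuguapama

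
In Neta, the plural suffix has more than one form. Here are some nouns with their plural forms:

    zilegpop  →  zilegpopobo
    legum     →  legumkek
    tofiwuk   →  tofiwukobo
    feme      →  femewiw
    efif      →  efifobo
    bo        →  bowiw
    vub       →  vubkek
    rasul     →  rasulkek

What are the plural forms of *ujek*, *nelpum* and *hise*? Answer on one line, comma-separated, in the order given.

ujekobo, nelpumkek, hisewiw

The alternation tracks the final sound of the stem — -obo when the stem ends in a voiceless consonant (*zilegpop*, *tofiwuk*, *efif*); -kek when the stem ends in a voiced consonant (*legum*, *vub*, *rasul*); -wiw when the stem ends in a vowel (*feme*, *bo*).
Since the final sound of *ujek* is /k/ (a voiceless consonant), it takes -obo, giving *ujekobo*.
Since the final sound of *nelpum* is /m/ (a voiced consonant), it takes -kek, giving *nelpumkek*.
*hise*: final sound = /e/, a vowel → -wiw → *hisewiw*.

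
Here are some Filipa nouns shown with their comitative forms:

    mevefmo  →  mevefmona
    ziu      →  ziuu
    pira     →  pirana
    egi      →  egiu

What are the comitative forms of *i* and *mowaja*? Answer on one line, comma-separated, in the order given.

iu, mowajana

The pattern is height harmony: -u when the last vowel of the stem is a high vowel (*ziu*, *egi*); -na when the last vowel of the stem is a non-high vowel (*mevefmo*, *pira*).
The last vowel of *i* is /i/, which is a high vowel, so the suffix is -u, giving *iu*.
The last vowel of *mowaja* is /a/, which is a non-high vowel, so the suffix is -na, giving *mowajana*.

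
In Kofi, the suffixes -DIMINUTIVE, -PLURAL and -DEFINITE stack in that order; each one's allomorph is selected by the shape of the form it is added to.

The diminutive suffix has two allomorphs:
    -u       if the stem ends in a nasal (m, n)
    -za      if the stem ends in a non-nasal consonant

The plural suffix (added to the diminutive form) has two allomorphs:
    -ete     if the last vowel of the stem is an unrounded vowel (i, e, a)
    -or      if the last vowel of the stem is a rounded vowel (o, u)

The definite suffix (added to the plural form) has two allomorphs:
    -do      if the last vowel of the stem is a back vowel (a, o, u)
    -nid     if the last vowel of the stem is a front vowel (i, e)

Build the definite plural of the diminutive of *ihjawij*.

Since the final consonant of *ihjawij* is /j/ (non-nasal), it takes -za, giving *ihjawijza*.
The diminutive form *ihjawijza*: last vowel = /a/, an unrounded vowel → -ete → *ihjawijzaete*.
The plural form *ihjawijzaete* — last vowel /e/ (a front vowel) → -nid → *ihjawijzaetenid*.

ihjawijzaetenid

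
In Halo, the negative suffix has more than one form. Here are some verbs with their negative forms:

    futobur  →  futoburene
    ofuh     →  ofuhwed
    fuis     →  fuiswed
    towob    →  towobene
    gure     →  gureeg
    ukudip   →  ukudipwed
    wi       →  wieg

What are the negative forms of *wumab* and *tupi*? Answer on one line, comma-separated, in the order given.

wumabene, tupieg

The pattern is voicing of the final sound: -wed when the stem ends in a voiceless consonant (*ofuh*, *fuis*, *ukudip*); -ene when the stem ends in a voiced consonant (*futobur*, *towob*); -eg when the stem ends in a vowel (*gure*, *wi*).
*wumab* — final sound /b/ (a voiced consonant) → -ene → *wumabene*.
Since the final sound of *tupi* is /i/ (a vowel), it takes -eg, giving *tupieg*.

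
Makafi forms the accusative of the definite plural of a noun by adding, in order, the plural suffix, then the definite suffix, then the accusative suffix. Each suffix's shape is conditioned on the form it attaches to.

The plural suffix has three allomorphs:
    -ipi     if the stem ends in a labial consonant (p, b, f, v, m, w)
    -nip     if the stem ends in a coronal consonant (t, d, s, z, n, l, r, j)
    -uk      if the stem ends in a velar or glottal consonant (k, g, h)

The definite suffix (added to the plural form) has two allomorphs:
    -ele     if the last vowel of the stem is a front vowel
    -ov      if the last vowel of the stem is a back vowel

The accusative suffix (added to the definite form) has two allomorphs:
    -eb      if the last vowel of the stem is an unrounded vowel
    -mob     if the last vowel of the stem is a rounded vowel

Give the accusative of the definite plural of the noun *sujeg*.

sujegukovmob

*sujeg*: final consonant = /g/, velar/glottal → -uk → *sujeguk*.
The last vowel of the plural form *sujeguk* is /u/, which is a back vowel, so the definite suffix is -ov, giving *sujegukov*.
Since the last vowel of the definite form *sujegukov* is /o/ (a rounded vowel), it takes -mob, giving *sujegukovmob*.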